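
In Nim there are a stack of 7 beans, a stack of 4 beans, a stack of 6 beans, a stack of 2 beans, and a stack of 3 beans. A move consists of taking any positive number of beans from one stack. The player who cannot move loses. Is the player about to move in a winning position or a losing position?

Compute the nim-sum pairwise:
7 XOR 4 = 3
3 XOR 6 = 5
5 XOR 2 = 7
7 XOR 3 = 4
The nim-sum is 4 ≠ 0, so this is an N-position: the player to move can win.

Winning position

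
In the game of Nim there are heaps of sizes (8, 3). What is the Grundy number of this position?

11

Nim-sum: 8 ^ 3 = 11.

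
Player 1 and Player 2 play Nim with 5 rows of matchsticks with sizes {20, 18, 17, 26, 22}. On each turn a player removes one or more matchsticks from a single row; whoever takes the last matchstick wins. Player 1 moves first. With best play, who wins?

Player 1 wins

Nim-sum: 20 ⊕ 18 ⊕ 17 ⊕ 26 ⊕ 22 = 27.
The nim-sum is 27 ≠ 0, so this is an N-position: the player to move can win; Player 1 has a winning move.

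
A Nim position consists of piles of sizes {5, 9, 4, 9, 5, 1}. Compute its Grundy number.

Bitwise XOR of the heap sizes:
  0101  (5)
  1001  (9)
  0100  (4)
  1001  (9)
  0101  (5)
  0001  (1)
  ----
  0101  (5)

5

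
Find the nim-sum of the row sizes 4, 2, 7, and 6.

7

Compute the nim-sum pairwise:
4 ^ 2 = 6
6 ^ 7 = 1
1 ^ 6 = 7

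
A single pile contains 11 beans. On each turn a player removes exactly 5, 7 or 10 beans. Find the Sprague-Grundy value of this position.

2

Compute g(0), g(1), … for moves {5, 7, 10}:
k:     0  1  2  3  4  5  6  7  8  9 10 11
g(k):  0  0  0  0  0  1  1  1  1  1  2  2
So g(11) = 2.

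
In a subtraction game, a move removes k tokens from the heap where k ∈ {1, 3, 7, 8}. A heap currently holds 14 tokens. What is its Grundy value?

2

Build the Grundy sequence with g(k) = mex{g(k−s) : s ∈ {1, 3, 7, 8}, s ≤ k}:
g(0) = mex{} = 0
g(1) = mex{0} = 1
g(2) = mex{1} = 0
g(3) = mex{0} = 1
g(4) = mex{1} = 0
g(5) = mex{0} = 1
g(6) = mex{1} = 0
g(7) = mex{0} = 1
g(8) = mex{0,1} = 2
g(9) = mex{0,1,2} = 3
g(10) = mex{0,1,3} = 2
g(11) = mex{0,1,2} = 3
g(12) = mex{0,1,3} = 2
g(13) = mex{0,1,2} = 3
g(14) = mex{0,1,3} = 2
So g(14) = 2.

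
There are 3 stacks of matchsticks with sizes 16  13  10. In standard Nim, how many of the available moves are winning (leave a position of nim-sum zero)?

1

Nim-sum: 16 ⊕ 13 ⊕ 10 = 23.
The overall nim-sum is X = 23. A stack of size p has a winning move iff p XOR X < p (reduce it to p XOR X).
  16: 16 XOR 23 = 7 < 16 — winning move (to 7).
  13: 13 XOR 23 = 26 ≥ 13 — no move.
  10: 10 XOR 23 = 29 ≥ 10 — no move.
That gives 1 winning move.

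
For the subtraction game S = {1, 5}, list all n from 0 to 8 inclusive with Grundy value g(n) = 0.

0, 2, 4, 6, 8

Compute g(0), g(1), … for moves {1, 5}:
k:     0  1  2  3  4  5  6  7  8
g(k):  0  1  0  1  0  1  0  1  0
The P-positions (g = 0) in 0..8 are 0, 2, 4, 6, 8.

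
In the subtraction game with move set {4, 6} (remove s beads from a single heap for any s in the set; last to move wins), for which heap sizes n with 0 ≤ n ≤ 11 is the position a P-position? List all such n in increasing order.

0, 1, 2, 3, 10, 11

Compute g(0), g(1), … for moves {4, 6}:
k:     0  1  2  3  4  5  6  7  8  9 10 11
g(k):  0  0  0  0  1  1  1  1  2  2  0  0
The P-positions (g = 0) in 0..11 are 0, 1, 2, 3, 10, 11.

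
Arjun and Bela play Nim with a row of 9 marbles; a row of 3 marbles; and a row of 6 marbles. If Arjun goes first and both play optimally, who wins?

Compute the nim-sum pairwise:
9 ⊕ 3 = 10
10 ⊕ 6 = 12
The nim-sum is 12 ≠ 0, so this is an N-position: the player to move can win; Arjun has a winning move.

Arjun wins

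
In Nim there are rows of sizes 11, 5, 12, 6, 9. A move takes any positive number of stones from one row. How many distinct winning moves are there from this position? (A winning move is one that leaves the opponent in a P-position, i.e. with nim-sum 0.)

3

Compute the nim-sum pairwise:
11 ^ 5 = 14
14 ^ 12 = 2
2 ^ 6 = 4
4 ^ 9 = 13
The overall nim-sum is X = 13. A row of size p has a winning move iff p XOR X < p (reduce it to p XOR X).
  11: 11 XOR 13 = 6 < 11 — winning move (to 6).
  5: 5 XOR 13 = 8 ≥ 5 — no move.
  12: 12 XOR 13 = 1 < 12 — winning move (to 1).
  6: 6 XOR 13 = 11 ≥ 6 — no move.
  9: 9 XOR 13 = 4 < 9 — winning move (to 4).
That gives 3 winning moves.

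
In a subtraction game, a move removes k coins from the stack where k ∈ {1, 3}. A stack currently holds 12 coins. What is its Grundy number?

0

Compute g(0), g(1), … for moves {1, 3}:
g(0) = mex{} = 0
g(1) = mex{0} = 1
g(2) = mex{1} = 0
g(3) = mex{0} = 1
g(4) = mex{1} = 0
g(5) = mex{0} = 1
g(6) = mex{1} = 0
g(7) = mex{0} = 1
g(8) = mex{1} = 0
g(9) = mex{0} = 1
g(10) = mex{1} = 0
g(11) = mex{0} = 1
g(12) = mex{1} = 0
So g(12) = 0.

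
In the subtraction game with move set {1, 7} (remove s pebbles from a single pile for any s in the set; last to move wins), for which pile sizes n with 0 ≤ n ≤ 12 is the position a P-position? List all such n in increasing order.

0, 2, 4, 6, 8, 10, 12

Grundy values for subtraction set {1, 7}:
k:     0  1  2  3  4  5  6  7  8  9 10 11 12
g(k):  0  1  0  1  0  1  0  1  0  1  0  1  0
The P-positions (g = 0) in 0..12 are 0, 2, 4, 6, 8, 10, 12.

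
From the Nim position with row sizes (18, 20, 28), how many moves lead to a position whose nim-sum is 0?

3

In binary:
  10010  (18)
  10100  (20)
  11100  (28)
  -----
  11010  (26)
The overall nim-sum is X = 26. A row of size p has a winning move iff p XOR X < p (reduce it to p XOR X).
  18: 18 XOR 26 = 8 < 18 — winning move (to 8).
  20: 20 XOR 26 = 14 < 20 — winning move (to 14).
  28: 28 XOR 26 = 6 < 28 — winning move (to 6).
That gives 3 winning moves.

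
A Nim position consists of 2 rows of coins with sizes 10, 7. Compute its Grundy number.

Nim-sum: 10 ^ 7 = 13.

13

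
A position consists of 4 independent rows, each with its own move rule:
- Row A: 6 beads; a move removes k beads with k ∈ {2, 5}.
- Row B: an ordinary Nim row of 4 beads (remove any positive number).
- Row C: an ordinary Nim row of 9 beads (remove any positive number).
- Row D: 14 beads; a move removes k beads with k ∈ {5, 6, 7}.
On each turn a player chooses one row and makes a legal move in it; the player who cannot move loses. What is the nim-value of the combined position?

12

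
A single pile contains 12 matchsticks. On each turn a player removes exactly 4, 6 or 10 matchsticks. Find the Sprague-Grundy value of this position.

3

Grundy values for subtraction set {4, 6, 10}:
k:     0  1  2  3  4  5  6  7  8  9 10 11 12
g(k):  0  0  0  0  1  1  1  1  2  2  2  2  3
So g(12) = 3.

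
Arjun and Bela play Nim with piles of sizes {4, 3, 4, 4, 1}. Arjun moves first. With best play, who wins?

In binary:
  100  (4)
  011  (3)
  100  (4)
  100  (4)
  001  (1)
  ---
  110  (6)
The nim-sum is 6 ≠ 0, so this is an N-position: the player to move can win; Arjun has a winning move.

Arjun wins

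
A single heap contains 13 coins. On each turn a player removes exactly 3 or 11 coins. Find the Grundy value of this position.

2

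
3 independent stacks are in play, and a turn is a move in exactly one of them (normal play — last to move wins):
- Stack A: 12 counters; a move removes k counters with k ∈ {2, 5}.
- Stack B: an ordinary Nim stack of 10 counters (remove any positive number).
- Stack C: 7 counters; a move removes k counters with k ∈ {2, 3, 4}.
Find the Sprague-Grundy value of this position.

8

Build the Grundy sequence for stack A with g(k) = mex{g(k−s) : s ∈ {2, 5}, s ≤ k}:
k:     0  1  2  3  4  5  6  7  8  9 10 11 12
g(k):  0  0  1  1  0  2  1  0  0  1  1  0  2
So g(12) = 2.
Stack B is a plain Nim stack of size 10, so its Grundy value is 10.
Grundy values for stack C (subtraction set {2, 3, 4}):
k:     0  1  2  3  4  5  6  7
g(k):  0  0  1  1  2  2  0  0
So g(7) = 0.
The value of a disjunctive sum is the nim-sum of the parts.
Combined value = 2 XOR 10 XOR 0 = 8.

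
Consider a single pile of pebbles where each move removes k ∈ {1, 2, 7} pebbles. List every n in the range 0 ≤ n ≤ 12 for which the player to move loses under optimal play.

Grundy values for subtraction set {1, 2, 7}:
g(0) = mex{} = 0
g(1) = mex{0} = 1
g(2) = mex{0,1} = 2
g(3) = mex{1,2} = 0
g(4) = mex{0,2} = 1
g(5) = mex{0,1} = 2
g(6) = mex{1,2} = 0
g(7) = mex{0,2} = 1
g(8) = mex{0,1} = 2
g(9) = mex{1,2} = 0
g(10) = mex{0,2} = 1
g(11) = mex{0,1} = 2
g(12) = mex{1,2} = 0
The P-positions (g = 0) in 0..12 are 0, 3, 6, 9, 12.

0, 3, 6, 9, 12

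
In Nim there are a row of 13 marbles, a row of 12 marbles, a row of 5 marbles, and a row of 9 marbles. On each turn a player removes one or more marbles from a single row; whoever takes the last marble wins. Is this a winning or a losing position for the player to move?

Compute the nim-sum pairwise:
13 ⊕ 12 = 1
1 ⊕ 5 = 4
4 ⊕ 9 = 13
The nim-sum is 13 ≠ 0, so this is an N-position: the player to move can win.

Winning position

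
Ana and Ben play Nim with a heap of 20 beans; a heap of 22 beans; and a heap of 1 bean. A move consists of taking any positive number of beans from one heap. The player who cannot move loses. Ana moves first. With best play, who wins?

Ana wins

In binary:
  10100  (20)
  10110  (22)
  00001  (1)
  -----
  00011  (3)
The nim-sum is 3 ≠ 0, so this is an N-position: the player to move can win; Ana has a winning move.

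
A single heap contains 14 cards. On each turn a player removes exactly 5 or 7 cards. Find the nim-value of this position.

Build the Grundy sequence with g(k) = mex{g(k−s) : s ∈ {5, 7}, s ≤ k}:
g(0) = mex{} = 0
g(1) = mex{} = 0
g(2) = mex{} = 0
g(3) = mex{} = 0
g(4) = mex{} = 0
g(5) = mex{0} = 1
g(6) = mex{0} = 1
g(7) = mex{0} = 1
g(8) = mex{0} = 1
g(9) = mex{0} = 1
g(10) = mex{0,1} = 2
g(11) = mex{0,1} = 2
g(12) = mex{1} = 0
g(13) = mex{1} = 0
g(14) = mex{1} = 0
So g(14) = 0.

0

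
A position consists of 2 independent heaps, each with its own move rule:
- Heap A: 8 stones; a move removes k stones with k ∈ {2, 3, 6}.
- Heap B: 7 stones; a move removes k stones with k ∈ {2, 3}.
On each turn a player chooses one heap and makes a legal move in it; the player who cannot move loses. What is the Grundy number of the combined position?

3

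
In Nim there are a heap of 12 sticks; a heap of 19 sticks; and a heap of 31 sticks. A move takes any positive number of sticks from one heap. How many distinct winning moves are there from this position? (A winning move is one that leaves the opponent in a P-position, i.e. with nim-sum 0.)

0

Compute the nim-sum pairwise:
12 ⊕ 19 = 31
31 ⊕ 31 = 0
The nim-sum is already 0, so every move leaves a nonzero nim-sum — there are no winning moves.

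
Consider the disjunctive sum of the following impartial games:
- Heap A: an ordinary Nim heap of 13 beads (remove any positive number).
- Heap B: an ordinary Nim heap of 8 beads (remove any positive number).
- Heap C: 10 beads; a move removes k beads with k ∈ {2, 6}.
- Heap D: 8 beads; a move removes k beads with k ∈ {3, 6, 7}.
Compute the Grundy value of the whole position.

Heap A is a plain Nim heap of size 13, so its Grundy value is 13.
Heap B is a plain Nim heap of size 8, so its Grundy value is 8.
For heap C, compute g(0), g(1), … with moves {2, 6}:
g(0) = mex{} = 0
g(1) = mex{} = 0
g(2) = mex{0} = 1
g(3) = mex{0} = 1
g(4) = mex{1} = 0
g(5) = mex{1} = 0
g(6) = mex{0} = 1
g(7) = mex{0} = 1
g(8) = mex{1} = 0
g(9) = mex{1} = 0
g(10) = mex{0} = 1
So g(10) = 1.
Grundy values for heap D (subtraction set {3, 6, 7}):
k:     0  1  2  3  4  5  6  7  8
g(k):  0  0  0  1  1  1  2  2  2
So g(8) = 2.
By the Sprague-Grundy theorem, the Grundy value of a sum of independent games is the XOR of the component values.
Combined value = 13 ⊕ 8 ⊕ 1 ⊕ 2 = 6.

6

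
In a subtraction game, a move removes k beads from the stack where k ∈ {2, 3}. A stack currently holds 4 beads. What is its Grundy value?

2

Build the Grundy sequence with g(k) = mex{g(k−s) : s ∈ {2, 3}, s ≤ k}:
g(0) = mex{} = 0
g(1) = mex{} = 0
g(2) = mex{0} = 1
g(3) = mex{0} = 1
g(4) = mex{0,1} = 2
So g(4) = 2.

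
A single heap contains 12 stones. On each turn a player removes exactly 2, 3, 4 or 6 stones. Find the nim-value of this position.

Compute g(0), g(1), … for moves {2, 3, 4, 6}:
g(0) = mex{} = 0
g(1) = mex{} = 0
g(2) = mex{0} = 1
g(3) = mex{0} = 1
g(4) = mex{0,1} = 2
g(5) = mex{0,1} = 2
g(6) = mex{0,1,2} = 3
g(7) = mex{0,1,2} = 3
g(8) = mex{1,2,3} = 0
g(9) = mex{1,2,3} = 0
g(10) = mex{0,2,3} = 1
g(11) = mex{0,2,3} = 1
g(12) = mex{0,1,3} = 2
So g(12) = 2.

2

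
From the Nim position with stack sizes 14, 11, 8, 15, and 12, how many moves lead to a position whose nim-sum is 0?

Write each in binary and XOR column by column:
  1110  (14)
  1011  (11)
  1000  (8)
  1111  (15)
  1100  (12)
  ----
  1110  (14)
The overall nim-sum is X = 14. A stack of size p has a winning move iff p XOR X < p (reduce it to p XOR X).
  14: 14 XOR 14 = 0 < 14 — winning move (to 0).
  11: 11 XOR 14 = 5 < 11 — winning move (to 5).
  8: 8 XOR 14 = 6 < 8 — winning move (to 6).
  15: 15 XOR 14 = 1 < 15 — winning move (to 1).
  12: 12 XOR 14 = 2 < 12 — winning move (to 2).
That gives 5 winning moves.

5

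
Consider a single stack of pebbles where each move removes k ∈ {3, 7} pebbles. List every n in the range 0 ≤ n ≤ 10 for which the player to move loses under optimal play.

0, 1, 2, 6, 10

Build the Grundy sequence with g(k) = mex{g(k−s) : s ∈ {3, 7}, s ≤ k}:
g(0) = mex{} = 0
g(1) = mex{} = 0
g(2) = mex{} = 0
g(3) = mex{0} = 1
g(4) = mex{0} = 1
g(5) = mex{0} = 1
g(6) = mex{1} = 0
g(7) = mex{0,1} = 2
g(8) = mex{0,1} = 2
g(9) = mex{0} = 1
g(10) = mex{1,2} = 0
The P-positions (g = 0) in 0..10 are 0, 1, 2, 6, 10.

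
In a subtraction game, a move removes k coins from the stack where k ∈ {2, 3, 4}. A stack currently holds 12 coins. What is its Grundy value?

Build the Grundy sequence with g(k) = mex{g(k−s) : s ∈ {2, 3, 4}, s ≤ k}:
g(0) = mex{} = 0
g(1) = mex{} = 0
g(2) = mex{0} = 1
g(3) = mex{0} = 1
g(4) = mex{0,1} = 2
g(5) = mex{0,1} = 2
g(6) = mex{1,2} = 0
g(7) = mex{1,2} = 0
g(8) = mex{0,2} = 1
g(9) = mex{0,2} = 1
g(10) = mex{0,1} = 2
g(11) = mex{0,1} = 2
g(12) = mex{1,2} = 0
So g(12) = 0.

0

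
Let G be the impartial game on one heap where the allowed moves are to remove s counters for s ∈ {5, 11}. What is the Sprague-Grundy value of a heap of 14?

2

Compute g(0), g(1), … for moves {5, 11}:
g(0) = mex{} = 0
g(1) = mex{} = 0
g(2) = mex{} = 0
g(3) = mex{} = 0
g(4) = mex{} = 0
g(5) = mex{0} = 1
g(6) = mex{0} = 1
g(7) = mex{0} = 1
g(8) = mex{0} = 1
g(9) = mex{0} = 1
g(10) = mex{1} = 0
g(11) = mex{0,1} = 2
g(12) = mex{0,1} = 2
g(13) = mex{0,1} = 2
g(14) = mex{0,1} = 2
So g(14) = 2.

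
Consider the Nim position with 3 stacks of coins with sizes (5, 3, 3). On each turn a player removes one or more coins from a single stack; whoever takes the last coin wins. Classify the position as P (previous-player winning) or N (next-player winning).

Write each in binary and XOR column by column:
  101  (5)
  011  (3)
  011  (3)
  ---
  101  (5)
The nim-sum is 5 ≠ 0, so this is an N-position: the player to move can win.

N-position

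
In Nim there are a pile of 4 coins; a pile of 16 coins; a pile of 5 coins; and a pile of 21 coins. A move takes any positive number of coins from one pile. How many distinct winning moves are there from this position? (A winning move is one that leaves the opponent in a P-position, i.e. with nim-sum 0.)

3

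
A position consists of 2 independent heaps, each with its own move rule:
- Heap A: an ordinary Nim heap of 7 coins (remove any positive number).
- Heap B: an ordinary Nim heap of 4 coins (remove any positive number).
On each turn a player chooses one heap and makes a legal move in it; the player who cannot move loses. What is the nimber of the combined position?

3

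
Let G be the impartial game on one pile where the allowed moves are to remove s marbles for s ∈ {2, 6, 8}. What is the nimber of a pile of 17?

1

Build the Grundy sequence with g(k) = mex{g(k−s) : s ∈ {2, 6, 8}, s ≤ k}:
k:     0  1  2  3  4  5  6  7  8  9 10 11 12 13 14 15 16 17
g(k):  0  0  1  1  0  0  1  1  2  2  3  3  2  2  0  0  1  1
So g(17) = 1.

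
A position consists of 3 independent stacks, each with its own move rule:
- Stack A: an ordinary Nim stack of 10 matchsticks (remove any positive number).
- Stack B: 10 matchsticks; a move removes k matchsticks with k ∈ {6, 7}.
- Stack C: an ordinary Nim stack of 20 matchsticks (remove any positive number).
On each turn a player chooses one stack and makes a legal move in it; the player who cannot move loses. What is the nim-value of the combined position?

31

Stack A is a plain Nim stack of size 10, so its Grundy value is 10.
Build the Grundy sequence for stack B with g(k) = mex{g(k−s) : s ∈ {6, 7}, s ≤ k}:
g(0) = mex{} = 0
g(1) = mex{} = 0
g(2) = mex{} = 0
g(3) = mex{} = 0
g(4) = mex{} = 0
g(5) = mex{} = 0
g(6) = mex{0} = 1
g(7) = mex{0} = 1
g(8) = mex{0} = 1
g(9) = mex{0} = 1
g(10) = mex{0} = 1
So g(10) = 1.
Stack C is a plain Nim stack of size 20, so its Grundy value is 20.
The value of a disjunctive sum is the nim-sum of the parts.
Combined value = 10 ⊕ 1 ⊕ 20 = 31.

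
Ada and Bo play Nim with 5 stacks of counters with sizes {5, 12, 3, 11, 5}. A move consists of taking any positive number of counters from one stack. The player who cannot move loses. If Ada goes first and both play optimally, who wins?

Ada wins

Compute the nim-sum pairwise:
5 ⊕ 12 = 9
9 ⊕ 3 = 10
10 ⊕ 11 = 1
1 ⊕ 5 = 4
The nim-sum is 4 ≠ 0, so this is an N-position: the player to move can win; Ada has a winning move.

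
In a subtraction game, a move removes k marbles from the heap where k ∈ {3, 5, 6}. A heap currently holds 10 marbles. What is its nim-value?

Build the Grundy sequence with g(k) = mex{g(k−s) : s ∈ {3, 5, 6}, s ≤ k}:
k:     0  1  2  3  4  5  6  7  8  9 10
g(k):  0  0  0  1  1  1  2  2  2  0  0
So g(10) = 0.

0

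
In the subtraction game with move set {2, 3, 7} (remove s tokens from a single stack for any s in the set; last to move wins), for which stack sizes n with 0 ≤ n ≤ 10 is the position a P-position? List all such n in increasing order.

Grundy values for subtraction set {2, 3, 7}:
k:     0  1  2  3  4  5  6  7  8  9 10
g(k):  0  0  1  1  2  0  0  1  1  2  0
The P-positions (g = 0) in 0..10 are 0, 1, 5, 6, 10.

0, 1, 5, 6, 10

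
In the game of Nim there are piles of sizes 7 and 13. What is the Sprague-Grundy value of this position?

10

In binary:
  0111  (7)
  1101  (13)
  ----
  1010  (10)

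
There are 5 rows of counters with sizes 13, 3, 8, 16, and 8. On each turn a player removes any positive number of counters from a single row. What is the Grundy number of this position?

Nim-sum: 13 XOR 3 XOR 8 XOR 16 XOR 8 = 30.

30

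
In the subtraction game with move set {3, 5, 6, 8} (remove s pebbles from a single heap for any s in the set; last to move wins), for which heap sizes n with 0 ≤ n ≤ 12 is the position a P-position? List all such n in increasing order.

0, 1, 2, 11, 12

Build the Grundy sequence with g(k) = mex{g(k−s) : s ∈ {3, 5, 6, 8}, s ≤ k}:
k:     0  1  2  3  4  5  6  7  8  9 10 11 12
g(k):  0  0  0  1  1  1  2  2  2  3  3  0  0
The P-positions (g = 0) in 0..12 are 0, 1, 2, 11, 12.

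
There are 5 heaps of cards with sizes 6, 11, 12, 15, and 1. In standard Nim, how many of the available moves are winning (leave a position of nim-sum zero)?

Compute the nim-sum pairwise:
6 ⊕ 11 = 13
13 ⊕ 12 = 1
1 ⊕ 15 = 14
14 ⊕ 1 = 15
The overall nim-sum is X = 15. A heap of size p has a winning move iff p XOR X < p (reduce it to p XOR X).
  6: 6 XOR 15 = 9 ≥ 6 — no move.
  11: 11 XOR 15 = 4 < 11 — winning move (to 4).
  12: 12 XOR 15 = 3 < 12 — winning move (to 3).
  15: 15 XOR 15 = 0 < 15 — winning move (to 0).
  1: 1 XOR 15 = 14 ≥ 1 — no move.
That gives 3 winning moves.

3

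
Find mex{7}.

0 is not in the set, so the mex is 0.

0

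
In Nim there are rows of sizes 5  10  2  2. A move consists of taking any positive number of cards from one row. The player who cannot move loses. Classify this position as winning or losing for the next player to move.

Winning position

In binary:
  0101  (5)
  1010  (10)
  0010  (2)
  0010  (2)
  ----
  1111  (15)
The nim-sum is 15 ≠ 0, so this is an N-position: the player to move can win.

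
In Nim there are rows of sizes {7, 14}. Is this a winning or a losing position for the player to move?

Compute the nim-sum pairwise:
7 XOR 14 = 9
The nim-sum is 9 ≠ 0, so this is an N-position: the player to move can win.

Winning position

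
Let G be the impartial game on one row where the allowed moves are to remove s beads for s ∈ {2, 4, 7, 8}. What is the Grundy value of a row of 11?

0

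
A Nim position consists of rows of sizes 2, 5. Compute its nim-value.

Compute the nim-sum pairwise:
2 ^ 5 = 7

7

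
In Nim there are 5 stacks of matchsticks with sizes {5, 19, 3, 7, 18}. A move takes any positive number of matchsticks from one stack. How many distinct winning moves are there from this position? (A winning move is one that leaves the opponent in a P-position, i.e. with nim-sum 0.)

0

Compute the nim-sum pairwise:
5 XOR 19 = 22
22 XOR 3 = 21
21 XOR 7 = 18
18 XOR 18 = 0
The nim-sum is already 0, so every move leaves a nonzero nim-sum — there are no winning moves.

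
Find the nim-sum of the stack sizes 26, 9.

19

Write each in binary and XOR column by column:
  11010  (26)
  01001  (9)
  -----
  10011  (19)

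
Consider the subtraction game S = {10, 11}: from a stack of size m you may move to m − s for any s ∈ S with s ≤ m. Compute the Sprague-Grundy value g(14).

1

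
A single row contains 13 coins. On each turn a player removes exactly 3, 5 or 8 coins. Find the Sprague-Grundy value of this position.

0

Build the Grundy sequence with g(k) = mex{g(k−s) : s ∈ {3, 5, 8}, s ≤ k}:
k:     0  1  2  3  4  5  6  7  8  9 10 11 12 13
g(k):  0  0  0  1  1  1  2  2  2  3  3  0  0  0
So g(13) = 0.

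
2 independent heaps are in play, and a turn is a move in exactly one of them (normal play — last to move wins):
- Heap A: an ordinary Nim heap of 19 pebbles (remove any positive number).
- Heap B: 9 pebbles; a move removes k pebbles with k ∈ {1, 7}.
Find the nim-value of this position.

Heap A is a plain Nim heap of size 19, so its Grundy value is 19.
For heap B, compute g(0), g(1), … with moves {1, 7}:
g(0) = mex{} = 0
g(1) = mex{0} = 1
g(2) = mex{1} = 0
g(3) = mex{0} = 1
g(4) = mex{1} = 0
g(5) = mex{0} = 1
g(6) = mex{1} = 0
g(7) = mex{0} = 1
g(8) = mex{1} = 0
g(9) = mex{0} = 1
So g(9) = 1.
By the Sprague-Grundy theorem, the Grundy value of a sum of independent games is the XOR of the component values.
Combined value = 19 XOR 1 = 18.

18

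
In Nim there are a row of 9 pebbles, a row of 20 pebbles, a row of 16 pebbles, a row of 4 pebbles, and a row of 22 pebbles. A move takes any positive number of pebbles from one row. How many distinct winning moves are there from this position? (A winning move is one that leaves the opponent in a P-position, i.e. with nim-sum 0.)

Compute the nim-sum pairwise:
9 ⊕ 20 = 29
29 ⊕ 16 = 13
13 ⊕ 4 = 9
9 ⊕ 22 = 31
The overall nim-sum is X = 31. A row of size p has a winning move iff p XOR X < p (reduce it to p XOR X).
  9: 9 XOR 31 = 22 ≥ 9 — no move.
  20: 20 XOR 31 = 11 < 20 — winning move (to 11).
  16: 16 XOR 31 = 15 < 16 — winning move (to 15).
  4: 4 XOR 31 = 27 ≥ 4 — no move.
  22: 22 XOR 31 = 9 < 22 — winning move (to 9).
That gives 3 winning moves.

3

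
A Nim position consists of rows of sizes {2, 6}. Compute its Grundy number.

4

Compute the nim-sum pairwise:
2 ^ 6 = 4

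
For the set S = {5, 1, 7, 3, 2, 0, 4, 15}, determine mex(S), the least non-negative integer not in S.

The values 0, 1, 2, 3, 4, 5 are all present; 6 is the first non-negative integer missing from the set.

6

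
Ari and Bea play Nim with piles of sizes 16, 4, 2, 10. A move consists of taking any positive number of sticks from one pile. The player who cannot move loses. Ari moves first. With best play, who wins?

Ari wins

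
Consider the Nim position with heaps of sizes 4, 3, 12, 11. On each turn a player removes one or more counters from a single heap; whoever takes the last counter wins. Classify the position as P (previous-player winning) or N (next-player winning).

P-position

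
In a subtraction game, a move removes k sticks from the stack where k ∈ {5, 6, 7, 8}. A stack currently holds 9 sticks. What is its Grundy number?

1

Build the Grundy sequence with g(k) = mex{g(k−s) : s ∈ {5, 6, 7, 8}, s ≤ k}:
k:     0  1  2  3  4  5  6  7  8  9
g(k):  0  0  0  0  0  1  1  1  1  1
So g(9) = 1.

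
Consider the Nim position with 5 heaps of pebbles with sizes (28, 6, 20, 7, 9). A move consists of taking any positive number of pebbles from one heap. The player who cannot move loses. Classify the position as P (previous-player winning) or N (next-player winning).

Compute the nim-sum pairwise:
28 ^ 6 = 26
26 ^ 20 = 14
14 ^ 7 = 9
9 ^ 9 = 0
The nim-sum is 0, so this is a P-position: the player to move is in a losing position under optimal play.

P-position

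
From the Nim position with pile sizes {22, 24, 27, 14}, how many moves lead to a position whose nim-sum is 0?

3

Write each in binary and XOR column by column:
  10110  (22)
  11000  (24)
  11011  (27)
  01110  (14)
  -----
  11011  (27)
The overall nim-sum is X = 27. A pile of size p has a winning move iff p XOR X < p (reduce it to p XOR X).
  22: 22 XOR 27 = 13 < 22 — winning move (to 13).
  24: 24 XOR 27 = 3 < 24 — winning move (to 3).
  27: 27 XOR 27 = 0 < 27 — winning move (to 0).
  14: 14 XOR 27 = 21 ≥ 14 — no move.
That gives 3 winning moves.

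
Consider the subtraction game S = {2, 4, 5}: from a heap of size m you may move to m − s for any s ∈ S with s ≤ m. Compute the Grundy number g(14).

Grundy values for subtraction set {2, 4, 5}:
k:     0  1  2  3  4  5  6  7  8  9 10 11 12 13 14
g(k):  0  0  1  1  2  2  3  0  0  1  1  2  2  3  0
So g(14) = 0.

0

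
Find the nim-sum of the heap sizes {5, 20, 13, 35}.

63

Compute the nim-sum pairwise:
5 XOR 20 = 17
17 XOR 13 = 28
28 XOR 35 = 63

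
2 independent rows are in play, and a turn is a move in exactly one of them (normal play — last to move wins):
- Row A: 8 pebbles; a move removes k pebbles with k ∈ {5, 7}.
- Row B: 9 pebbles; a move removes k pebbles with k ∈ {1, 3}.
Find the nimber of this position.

0

Build the Grundy sequence for row A with g(k) = mex{g(k−s) : s ∈ {5, 7}, s ≤ k}:
g(0) = mex{} = 0
g(1) = mex{} = 0
g(2) = mex{} = 0
g(3) = mex{} = 0
g(4) = mex{} = 0
g(5) = mex{0} = 1
g(6) = mex{0} = 1
g(7) = mex{0} = 1
g(8) = mex{0} = 1
So g(8) = 1.
Build the Grundy sequence for row B with g(k) = mex{g(k−s) : s ∈ {1, 3}, s ≤ k}:
g(0) = mex{} = 0
g(1) = mex{0} = 1
g(2) = mex{1} = 0
g(3) = mex{0} = 1
g(4) = mex{1} = 0
g(5) = mex{0} = 1
g(6) = mex{1} = 0
g(7) = mex{0} = 1
g(8) = mex{1} = 0
g(9) = mex{0} = 1
So g(9) = 1.
By the Sprague-Grundy theorem, the Grundy value of a sum of independent games is the XOR of the component values.
Combined value = 1 XOR 1 = 0.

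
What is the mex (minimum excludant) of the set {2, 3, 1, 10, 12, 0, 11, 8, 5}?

The values 0, 1, 2, 3 are all present; 4 is the first non-negative integer missing from the set.

4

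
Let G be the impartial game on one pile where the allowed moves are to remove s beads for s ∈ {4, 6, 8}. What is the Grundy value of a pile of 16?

Build the Grundy sequence with g(k) = mex{g(k−s) : s ∈ {4, 6, 8}, s ≤ k}:
k:     0  1  2  3  4  5  6  7  8  9 10 11 12 13 14 15 16
g(k):  0  0  0  0  1  1  1  1  2  2  2  2  0  0  0  0  1
So g(16) = 1.

1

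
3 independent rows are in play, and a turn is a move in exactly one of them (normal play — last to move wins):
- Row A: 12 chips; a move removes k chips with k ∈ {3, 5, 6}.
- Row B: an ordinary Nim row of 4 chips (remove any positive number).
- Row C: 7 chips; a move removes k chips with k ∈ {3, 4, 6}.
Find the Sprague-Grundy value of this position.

7

Grundy values for row A (subtraction set {3, 5, 6}):
k:     0  1  2  3  4  5  6  7  8  9 10 11 12
g(k):  0  0  0  1  1  1  2  2  2  0  0  0  1
So g(12) = 1.
Row B is a plain Nim row of size 4, so its Grundy value is 4.
Grundy values for row C (subtraction set {3, 4, 6}):
g(0) = mex{} = 0
g(1) = mex{} = 0
g(2) = mex{} = 0
g(3) = mex{0} = 1
g(4) = mex{0} = 1
g(5) = mex{0} = 1
g(6) = mex{0,1} = 2
g(7) = mex{0,1} = 2
So g(7) = 2.
The value of a disjunctive sum is the nim-sum of the parts.
Combined value = 1 XOR 4 XOR 2 = 7.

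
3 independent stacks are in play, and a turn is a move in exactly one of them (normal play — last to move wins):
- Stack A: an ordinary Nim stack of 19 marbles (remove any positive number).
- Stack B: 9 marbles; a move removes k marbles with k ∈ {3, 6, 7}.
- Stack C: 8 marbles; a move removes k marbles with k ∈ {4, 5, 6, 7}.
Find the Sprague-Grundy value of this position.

Stack A is a plain Nim stack of size 19, so its Grundy value is 19.
For stack B, compute g(0), g(1), … with moves {3, 6, 7}:
g(0) = mex{} = 0
g(1) = mex{} = 0
g(2) = mex{} = 0
g(3) = mex{0} = 1
g(4) = mex{0} = 1
g(5) = mex{0} = 1
g(6) = mex{0,1} = 2
g(7) = mex{0,1} = 2
g(8) = mex{0,1} = 2
g(9) = mex{0,1,2} = 3
So g(9) = 3.
Grundy values for stack C (subtraction set {4, 5, 6, 7}):
g(0) = mex{} = 0
g(1) = mex{} = 0
g(2) = mex{} = 0
g(3) = mex{} = 0
g(4) = mex{0} = 1
g(5) = mex{0} = 1
g(6) = mex{0} = 1
g(7) = mex{0} = 1
g(8) = mex{0,1} = 2
So g(8) = 2.
By the Sprague-Grundy theorem, the Grundy value of a sum of independent games is the XOR of the component values.
Combined value = 19 ⊕ 3 ⊕ 2 = 18.

18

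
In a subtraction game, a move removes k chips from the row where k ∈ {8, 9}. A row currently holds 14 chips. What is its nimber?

Compute g(0), g(1), … for moves {8, 9}:
g(0) = mex{} = 0
g(1) = mex{} = 0
g(2) = mex{} = 0
g(3) = mex{} = 0
g(4) = mex{} = 0
g(5) = mex{} = 0
g(6) = mex{} = 0
g(7) = mex{} = 0
g(8) = mex{0} = 1
g(9) = mex{0} = 1
g(10) = mex{0} = 1
g(11) = mex{0} = 1
g(12) = mex{0} = 1
g(13) = mex{0} = 1
g(14) = mex{0} = 1
So g(14) = 1.

1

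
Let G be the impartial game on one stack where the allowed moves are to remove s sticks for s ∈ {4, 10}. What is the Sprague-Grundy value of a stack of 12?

1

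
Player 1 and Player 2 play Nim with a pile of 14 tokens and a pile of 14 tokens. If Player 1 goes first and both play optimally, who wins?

Player 2 wins

Write each in binary and XOR column by column:
  1110  (14)
  1110  (14)
  ----
  0000  (0)
The nim-sum is 0, so this is a P-position: the player to move is in a losing position under optimal play; Player 1 is about to move from it and so loses — Player 2 wins.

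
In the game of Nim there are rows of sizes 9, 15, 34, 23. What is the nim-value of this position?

51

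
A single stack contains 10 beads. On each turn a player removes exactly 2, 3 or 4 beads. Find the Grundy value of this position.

2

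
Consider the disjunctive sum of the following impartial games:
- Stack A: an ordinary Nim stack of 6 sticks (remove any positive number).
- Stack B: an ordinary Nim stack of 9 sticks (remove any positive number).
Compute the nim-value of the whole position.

Stack A is a plain Nim stack of size 6, so its Grundy value is 6.
Stack B is a plain Nim stack of size 9, so its Grundy value is 9.
The value of a disjunctive sum is the nim-sum of the parts.
Combined value = 6 XOR 9 = 15.

15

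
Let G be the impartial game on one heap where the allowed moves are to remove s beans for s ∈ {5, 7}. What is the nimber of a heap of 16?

0

Build the Grundy sequence with g(k) = mex{g(k−s) : s ∈ {5, 7}, s ≤ k}:
k:     0  1  2  3  4  5  6  7  8  9 10 11 12 13 14 15 16
g(k):  0  0  0  0  0  1  1  1  1  1  2  2  0  0  0  0  0
So g(16) = 0.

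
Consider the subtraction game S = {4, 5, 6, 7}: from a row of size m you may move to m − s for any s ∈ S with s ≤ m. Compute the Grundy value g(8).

Compute g(0), g(1), … for moves {4, 5, 6, 7}:
g(0) = mex{} = 0
g(1) = mex{} = 0
g(2) = mex{} = 0
g(3) = mex{} = 0
g(4) = mex{0} = 1
g(5) = mex{0} = 1
g(6) = mex{0} = 1
g(7) = mex{0} = 1
g(8) = mex{0,1} = 2
So g(8) = 2.

2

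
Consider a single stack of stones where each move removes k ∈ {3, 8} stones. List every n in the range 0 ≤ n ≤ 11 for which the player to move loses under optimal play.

Build the Grundy sequence with g(k) = mex{g(k−s) : s ∈ {3, 8}, s ≤ k}:
g(0) = mex{} = 0
g(1) = mex{} = 0
g(2) = mex{} = 0
g(3) = mex{0} = 1
g(4) = mex{0} = 1
g(5) = mex{0} = 1
g(6) = mex{1} = 0
g(7) = mex{1} = 0
g(8) = mex{0,1} = 2
g(9) = mex{0} = 1
g(10) = mex{0} = 1
g(11) = mex{1,2} = 0
The P-positions (g = 0) in 0..11 are 0, 1, 2, 6, 7, 11.

0, 1, 2, 6, 7, 11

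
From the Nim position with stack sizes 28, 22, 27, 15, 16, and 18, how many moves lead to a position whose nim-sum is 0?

Write each in binary and XOR column by column:
  11100  (28)
  10110  (22)
  11011  (27)
  01111  (15)
  10000  (16)
  10010  (18)
  -----
  11100  (28)
The overall nim-sum is X = 28. A stack of size p has a winning move iff p XOR X < p (reduce it to p XOR X).
  28: 28 XOR 28 = 0 < 28 — winning move (to 0).
  22: 22 XOR 28 = 10 < 22 — winning move (to 10).
  27: 27 XOR 28 = 7 < 27 — winning move (to 7).
  15: 15 XOR 28 = 19 ≥ 15 — no move.
  16: 16 XOR 28 = 12 < 16 — winning move (to 12).
  18: 18 XOR 28 = 14 < 18 — winning move (to 14).
That gives 5 winning moves.

5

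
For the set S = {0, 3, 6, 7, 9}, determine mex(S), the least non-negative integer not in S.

1

0 is in the set but 1 is not, so the mex is 1.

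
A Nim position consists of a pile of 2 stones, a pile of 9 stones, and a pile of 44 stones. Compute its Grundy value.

Nim-sum: 2 ⊕ 9 ⊕ 44 = 39.

39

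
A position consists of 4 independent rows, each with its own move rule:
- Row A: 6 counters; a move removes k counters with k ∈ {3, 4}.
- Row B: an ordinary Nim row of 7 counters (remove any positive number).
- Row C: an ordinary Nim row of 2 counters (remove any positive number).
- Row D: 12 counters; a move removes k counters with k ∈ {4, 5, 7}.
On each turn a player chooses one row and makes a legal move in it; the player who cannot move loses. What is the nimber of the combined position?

Grundy values for row A (subtraction set {3, 4}):
k:     0  1  2  3  4  5  6
g(k):  0  0  0  1  1  1  2
So g(6) = 2.
Row B is a plain Nim row of size 7, so its Grundy value is 7.
Row C is a plain Nim row of size 2, so its Grundy value is 2.
Build the Grundy sequence for row D with g(k) = mex{g(k−s) : s ∈ {4, 5, 7}, s ≤ k}:
g(0) = mex{} = 0
g(1) = mex{} = 0
g(2) = mex{} = 0
g(3) = mex{} = 0
g(4) = mex{0} = 1
g(5) = mex{0} = 1
g(6) = mex{0} = 1
g(7) = mex{0} = 1
g(8) = mex{0,1} = 2
g(9) = mex{0,1} = 2
g(10) = mex{0,1} = 2
g(11) = mex{1} = 0
g(12) = mex{1,2} = 0
So g(12) = 0.
The value of a disjunctive sum is the nim-sum of the parts.
Combined value = 2 ⊕ 7 ⊕ 2 ⊕ 0 = 7.

7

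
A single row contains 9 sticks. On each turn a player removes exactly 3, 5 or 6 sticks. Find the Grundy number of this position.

0

Grundy values for subtraction set {3, 5, 6}:
k:     0  1  2  3  4  5  6  7  8  9
g(k):  0  0  0  1  1  1  2  2  2  0
So g(9) = 0.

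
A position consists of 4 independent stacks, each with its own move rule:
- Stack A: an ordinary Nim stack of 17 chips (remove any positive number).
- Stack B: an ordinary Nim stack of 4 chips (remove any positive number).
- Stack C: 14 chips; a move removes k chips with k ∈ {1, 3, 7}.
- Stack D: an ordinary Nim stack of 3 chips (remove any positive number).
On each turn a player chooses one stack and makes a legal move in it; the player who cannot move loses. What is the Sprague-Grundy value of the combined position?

Stack A is a plain Nim stack of size 17, so its Grundy value is 17.
Stack B is a plain Nim stack of size 4, so its Grundy value is 4.
Grundy values for stack C (subtraction set {1, 3, 7}):
k:     0  1  2  3  4  5  6  7  8  9 10 11 12 13 14
g(k):  0  1  0  1  0  1  0  1  0  1  0  1  0  1  0
So g(14) = 0.
Stack D is a plain Nim stack of size 3, so its Grundy value is 3.
By the Sprague-Grundy theorem, the Grundy value of a sum of independent games is the XOR of the component values.
Combined value = 17 ⊕ 4 ⊕ 0 ⊕ 3 = 22.

22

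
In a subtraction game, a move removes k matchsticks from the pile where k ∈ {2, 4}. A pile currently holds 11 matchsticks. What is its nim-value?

Grundy values for subtraction set {2, 4}:
k:     0  1  2  3  4  5  6  7  8  9 10 11
g(k):  0  0  1  1  2  2  0  0  1  1  2  2
So g(11) = 2.

2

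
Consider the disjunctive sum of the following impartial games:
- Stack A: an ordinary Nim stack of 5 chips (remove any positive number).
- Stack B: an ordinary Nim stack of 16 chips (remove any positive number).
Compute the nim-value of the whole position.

21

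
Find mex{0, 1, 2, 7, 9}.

The values 0, 1, 2 are all present; 3 is the first non-negative integer missing from the set.

3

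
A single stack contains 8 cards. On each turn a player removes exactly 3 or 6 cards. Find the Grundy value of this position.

Build the Grundy sequence with g(k) = mex{g(k−s) : s ∈ {3, 6}, s ≤ k}:
g(0) = mex{} = 0
g(1) = mex{} = 0
g(2) = mex{} = 0
g(3) = mex{0} = 1
g(4) = mex{0} = 1
g(5) = mex{0} = 1
g(6) = mex{0,1} = 2
g(7) = mex{0,1} = 2
g(8) = mex{0,1} = 2
So g(8) = 2.

2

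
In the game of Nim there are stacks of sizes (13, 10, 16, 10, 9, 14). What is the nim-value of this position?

26

Compute the nim-sum pairwise:
13 XOR 10 = 7
7 XOR 16 = 23
23 XOR 10 = 29
29 XOR 9 = 20
20 XOR 14 = 26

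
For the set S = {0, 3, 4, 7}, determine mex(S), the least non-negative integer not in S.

1

0 is in the set but 1 is not, so the mex is 1.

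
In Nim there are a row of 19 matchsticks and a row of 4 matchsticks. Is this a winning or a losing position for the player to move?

Winning position

Compute the nim-sum pairwise:
19 XOR 4 = 23
The nim-sum is 23 ≠ 0, so this is an N-position: the player to move can win.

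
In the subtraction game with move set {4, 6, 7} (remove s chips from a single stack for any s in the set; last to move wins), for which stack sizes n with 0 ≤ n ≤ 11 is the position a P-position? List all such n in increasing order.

0, 1, 2, 3, 11

Compute g(0), g(1), … for moves {4, 6, 7}:
g(0) = mex{} = 0
g(1) = mex{} = 0
g(2) = mex{} = 0
g(3) = mex{} = 0
g(4) = mex{0} = 1
g(5) = mex{0} = 1
g(6) = mex{0} = 1
g(7) = mex{0} = 1
g(8) = mex{0,1} = 2
g(9) = mex{0,1} = 2
g(10) = mex{0,1} = 2
g(11) = mex{1} = 0
The P-positions (g = 0) in 0..11 are 0, 1, 2, 3, 11.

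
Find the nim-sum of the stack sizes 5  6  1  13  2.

Compute the nim-sum pairwise:
5 ^ 6 = 3
3 ^ 1 = 2
2 ^ 13 = 15
15 ^ 2 = 13

13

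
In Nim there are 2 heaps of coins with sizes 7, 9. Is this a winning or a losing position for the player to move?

Winning position

Compute the nim-sum pairwise:
7 ^ 9 = 14
The nim-sum is 14 ≠ 0, so this is an N-position: the player to move can win.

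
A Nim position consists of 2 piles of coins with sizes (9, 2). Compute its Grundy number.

Compute the nim-sum pairwise:
9 ⊕ 2 = 11

11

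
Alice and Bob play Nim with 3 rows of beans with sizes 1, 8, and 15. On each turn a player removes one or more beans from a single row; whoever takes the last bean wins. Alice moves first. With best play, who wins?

Alice wins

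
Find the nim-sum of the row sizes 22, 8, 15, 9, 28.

Nim-sum: 22 ⊕ 8 ⊕ 15 ⊕ 9 ⊕ 28 = 4.

4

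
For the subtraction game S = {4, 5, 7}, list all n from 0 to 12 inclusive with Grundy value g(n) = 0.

0, 1, 2, 3, 11, 12

Build the Grundy sequence with g(k) = mex{g(k−s) : s ∈ {4, 5, 7}, s ≤ k}:
g(0) = mex{} = 0
g(1) = mex{} = 0
g(2) = mex{} = 0
g(3) = mex{} = 0
g(4) = mex{0} = 1
g(5) = mex{0} = 1
g(6) = mex{0} = 1
g(7) = mex{0} = 1
g(8) = mex{0,1} = 2
g(9) = mex{0,1} = 2
g(10) = mex{0,1} = 2
g(11) = mex{1} = 0
g(12) = mex{1,2} = 0
The P-positions (g = 0) in 0..12 are 0, 1, 2, 3, 11, 12.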